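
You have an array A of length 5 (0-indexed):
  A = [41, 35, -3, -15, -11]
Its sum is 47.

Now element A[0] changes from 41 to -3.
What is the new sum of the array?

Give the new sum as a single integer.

Old value at index 0: 41
New value at index 0: -3
Delta = -3 - 41 = -44
New sum = old_sum + delta = 47 + (-44) = 3

Answer: 3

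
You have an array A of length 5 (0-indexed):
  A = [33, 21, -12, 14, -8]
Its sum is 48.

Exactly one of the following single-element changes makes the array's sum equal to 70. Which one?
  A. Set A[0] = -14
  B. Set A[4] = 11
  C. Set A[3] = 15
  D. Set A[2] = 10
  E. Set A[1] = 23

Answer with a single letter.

Answer: D

Derivation:
Option A: A[0] 33->-14, delta=-47, new_sum=48+(-47)=1
Option B: A[4] -8->11, delta=19, new_sum=48+(19)=67
Option C: A[3] 14->15, delta=1, new_sum=48+(1)=49
Option D: A[2] -12->10, delta=22, new_sum=48+(22)=70 <-- matches target
Option E: A[1] 21->23, delta=2, new_sum=48+(2)=50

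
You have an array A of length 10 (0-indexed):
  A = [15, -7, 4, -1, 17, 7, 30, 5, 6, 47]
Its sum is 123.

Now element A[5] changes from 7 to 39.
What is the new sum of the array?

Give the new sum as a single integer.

Answer: 155

Derivation:
Old value at index 5: 7
New value at index 5: 39
Delta = 39 - 7 = 32
New sum = old_sum + delta = 123 + (32) = 155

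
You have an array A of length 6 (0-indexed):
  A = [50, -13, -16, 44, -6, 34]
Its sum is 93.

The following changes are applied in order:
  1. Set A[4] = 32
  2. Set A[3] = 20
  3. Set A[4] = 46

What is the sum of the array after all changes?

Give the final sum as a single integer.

Answer: 121

Derivation:
Initial sum: 93
Change 1: A[4] -6 -> 32, delta = 38, sum = 131
Change 2: A[3] 44 -> 20, delta = -24, sum = 107
Change 3: A[4] 32 -> 46, delta = 14, sum = 121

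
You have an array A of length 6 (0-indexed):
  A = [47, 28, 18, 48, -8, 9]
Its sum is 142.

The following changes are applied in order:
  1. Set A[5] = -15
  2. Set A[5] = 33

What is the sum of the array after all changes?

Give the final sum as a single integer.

Initial sum: 142
Change 1: A[5] 9 -> -15, delta = -24, sum = 118
Change 2: A[5] -15 -> 33, delta = 48, sum = 166

Answer: 166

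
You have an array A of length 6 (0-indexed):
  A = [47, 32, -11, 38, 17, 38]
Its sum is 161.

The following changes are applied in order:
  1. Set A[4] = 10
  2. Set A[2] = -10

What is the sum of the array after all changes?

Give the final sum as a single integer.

Initial sum: 161
Change 1: A[4] 17 -> 10, delta = -7, sum = 154
Change 2: A[2] -11 -> -10, delta = 1, sum = 155

Answer: 155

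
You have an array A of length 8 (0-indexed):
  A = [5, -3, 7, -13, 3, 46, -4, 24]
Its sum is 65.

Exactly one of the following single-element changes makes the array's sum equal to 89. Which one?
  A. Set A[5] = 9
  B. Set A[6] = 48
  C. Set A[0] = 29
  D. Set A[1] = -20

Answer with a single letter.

Option A: A[5] 46->9, delta=-37, new_sum=65+(-37)=28
Option B: A[6] -4->48, delta=52, new_sum=65+(52)=117
Option C: A[0] 5->29, delta=24, new_sum=65+(24)=89 <-- matches target
Option D: A[1] -3->-20, delta=-17, new_sum=65+(-17)=48

Answer: C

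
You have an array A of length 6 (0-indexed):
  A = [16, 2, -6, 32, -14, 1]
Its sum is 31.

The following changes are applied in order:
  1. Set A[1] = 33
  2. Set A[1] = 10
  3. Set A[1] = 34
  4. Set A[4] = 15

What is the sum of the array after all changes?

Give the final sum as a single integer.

Answer: 92

Derivation:
Initial sum: 31
Change 1: A[1] 2 -> 33, delta = 31, sum = 62
Change 2: A[1] 33 -> 10, delta = -23, sum = 39
Change 3: A[1] 10 -> 34, delta = 24, sum = 63
Change 4: A[4] -14 -> 15, delta = 29, sum = 92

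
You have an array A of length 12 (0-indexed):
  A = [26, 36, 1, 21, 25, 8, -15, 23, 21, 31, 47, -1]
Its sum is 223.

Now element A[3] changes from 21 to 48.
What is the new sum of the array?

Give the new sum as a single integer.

Answer: 250

Derivation:
Old value at index 3: 21
New value at index 3: 48
Delta = 48 - 21 = 27
New sum = old_sum + delta = 223 + (27) = 250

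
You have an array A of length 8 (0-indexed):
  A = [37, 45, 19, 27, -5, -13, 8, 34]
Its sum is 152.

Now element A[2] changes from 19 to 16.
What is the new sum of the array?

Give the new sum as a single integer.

Answer: 149

Derivation:
Old value at index 2: 19
New value at index 2: 16
Delta = 16 - 19 = -3
New sum = old_sum + delta = 152 + (-3) = 149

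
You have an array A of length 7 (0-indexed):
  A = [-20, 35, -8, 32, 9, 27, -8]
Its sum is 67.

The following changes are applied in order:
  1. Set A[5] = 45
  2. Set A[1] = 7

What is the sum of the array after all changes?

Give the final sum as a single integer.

Answer: 57

Derivation:
Initial sum: 67
Change 1: A[5] 27 -> 45, delta = 18, sum = 85
Change 2: A[1] 35 -> 7, delta = -28, sum = 57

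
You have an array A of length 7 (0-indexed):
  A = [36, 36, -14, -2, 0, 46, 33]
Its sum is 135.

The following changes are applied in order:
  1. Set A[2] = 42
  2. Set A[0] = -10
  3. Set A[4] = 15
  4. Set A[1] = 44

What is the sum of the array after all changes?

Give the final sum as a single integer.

Answer: 168

Derivation:
Initial sum: 135
Change 1: A[2] -14 -> 42, delta = 56, sum = 191
Change 2: A[0] 36 -> -10, delta = -46, sum = 145
Change 3: A[4] 0 -> 15, delta = 15, sum = 160
Change 4: A[1] 36 -> 44, delta = 8, sum = 168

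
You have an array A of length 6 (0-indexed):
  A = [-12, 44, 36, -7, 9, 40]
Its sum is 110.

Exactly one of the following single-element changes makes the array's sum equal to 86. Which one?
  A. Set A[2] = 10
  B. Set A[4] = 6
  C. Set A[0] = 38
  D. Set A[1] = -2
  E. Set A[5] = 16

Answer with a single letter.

Option A: A[2] 36->10, delta=-26, new_sum=110+(-26)=84
Option B: A[4] 9->6, delta=-3, new_sum=110+(-3)=107
Option C: A[0] -12->38, delta=50, new_sum=110+(50)=160
Option D: A[1] 44->-2, delta=-46, new_sum=110+(-46)=64
Option E: A[5] 40->16, delta=-24, new_sum=110+(-24)=86 <-- matches target

Answer: E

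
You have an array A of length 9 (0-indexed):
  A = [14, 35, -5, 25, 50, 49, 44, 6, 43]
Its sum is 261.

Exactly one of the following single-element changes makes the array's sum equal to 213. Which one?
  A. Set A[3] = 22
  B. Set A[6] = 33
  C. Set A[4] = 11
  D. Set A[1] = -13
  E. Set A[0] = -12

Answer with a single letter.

Option A: A[3] 25->22, delta=-3, new_sum=261+(-3)=258
Option B: A[6] 44->33, delta=-11, new_sum=261+(-11)=250
Option C: A[4] 50->11, delta=-39, new_sum=261+(-39)=222
Option D: A[1] 35->-13, delta=-48, new_sum=261+(-48)=213 <-- matches target
Option E: A[0] 14->-12, delta=-26, new_sum=261+(-26)=235

Answer: D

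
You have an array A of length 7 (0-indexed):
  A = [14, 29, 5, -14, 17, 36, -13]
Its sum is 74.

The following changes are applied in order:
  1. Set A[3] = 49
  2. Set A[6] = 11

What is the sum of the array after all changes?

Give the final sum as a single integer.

Initial sum: 74
Change 1: A[3] -14 -> 49, delta = 63, sum = 137
Change 2: A[6] -13 -> 11, delta = 24, sum = 161

Answer: 161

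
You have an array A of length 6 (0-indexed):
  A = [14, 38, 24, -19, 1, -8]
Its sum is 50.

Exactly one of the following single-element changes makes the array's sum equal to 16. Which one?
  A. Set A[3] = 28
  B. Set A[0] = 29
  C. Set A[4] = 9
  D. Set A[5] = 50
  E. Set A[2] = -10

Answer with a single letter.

Answer: E

Derivation:
Option A: A[3] -19->28, delta=47, new_sum=50+(47)=97
Option B: A[0] 14->29, delta=15, new_sum=50+(15)=65
Option C: A[4] 1->9, delta=8, new_sum=50+(8)=58
Option D: A[5] -8->50, delta=58, new_sum=50+(58)=108
Option E: A[2] 24->-10, delta=-34, new_sum=50+(-34)=16 <-- matches target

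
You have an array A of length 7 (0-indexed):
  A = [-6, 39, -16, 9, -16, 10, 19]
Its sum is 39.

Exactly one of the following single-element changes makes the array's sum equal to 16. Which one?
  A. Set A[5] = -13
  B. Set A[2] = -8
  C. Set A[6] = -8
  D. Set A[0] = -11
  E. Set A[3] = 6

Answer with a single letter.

Option A: A[5] 10->-13, delta=-23, new_sum=39+(-23)=16 <-- matches target
Option B: A[2] -16->-8, delta=8, new_sum=39+(8)=47
Option C: A[6] 19->-8, delta=-27, new_sum=39+(-27)=12
Option D: A[0] -6->-11, delta=-5, new_sum=39+(-5)=34
Option E: A[3] 9->6, delta=-3, new_sum=39+(-3)=36

Answer: A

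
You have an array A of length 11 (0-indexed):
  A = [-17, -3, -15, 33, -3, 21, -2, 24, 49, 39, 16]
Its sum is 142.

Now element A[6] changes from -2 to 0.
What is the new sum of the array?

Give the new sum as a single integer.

Answer: 144

Derivation:
Old value at index 6: -2
New value at index 6: 0
Delta = 0 - -2 = 2
New sum = old_sum + delta = 142 + (2) = 144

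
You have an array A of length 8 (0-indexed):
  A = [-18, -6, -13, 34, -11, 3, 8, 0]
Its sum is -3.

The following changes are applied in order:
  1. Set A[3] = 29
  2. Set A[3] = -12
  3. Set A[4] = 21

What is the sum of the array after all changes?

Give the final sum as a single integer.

Initial sum: -3
Change 1: A[3] 34 -> 29, delta = -5, sum = -8
Change 2: A[3] 29 -> -12, delta = -41, sum = -49
Change 3: A[4] -11 -> 21, delta = 32, sum = -17

Answer: -17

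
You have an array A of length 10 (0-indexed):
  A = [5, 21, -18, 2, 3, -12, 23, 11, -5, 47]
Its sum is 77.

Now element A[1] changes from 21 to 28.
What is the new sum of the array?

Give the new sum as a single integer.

Old value at index 1: 21
New value at index 1: 28
Delta = 28 - 21 = 7
New sum = old_sum + delta = 77 + (7) = 84

Answer: 84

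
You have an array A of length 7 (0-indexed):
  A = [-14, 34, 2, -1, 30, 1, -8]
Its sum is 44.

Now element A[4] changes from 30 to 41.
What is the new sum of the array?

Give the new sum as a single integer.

Answer: 55

Derivation:
Old value at index 4: 30
New value at index 4: 41
Delta = 41 - 30 = 11
New sum = old_sum + delta = 44 + (11) = 55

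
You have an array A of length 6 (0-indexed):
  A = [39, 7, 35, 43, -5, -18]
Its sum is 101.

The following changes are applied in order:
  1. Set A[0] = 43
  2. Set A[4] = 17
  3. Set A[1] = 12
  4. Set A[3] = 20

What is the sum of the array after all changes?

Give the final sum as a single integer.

Initial sum: 101
Change 1: A[0] 39 -> 43, delta = 4, sum = 105
Change 2: A[4] -5 -> 17, delta = 22, sum = 127
Change 3: A[1] 7 -> 12, delta = 5, sum = 132
Change 4: A[3] 43 -> 20, delta = -23, sum = 109

Answer: 109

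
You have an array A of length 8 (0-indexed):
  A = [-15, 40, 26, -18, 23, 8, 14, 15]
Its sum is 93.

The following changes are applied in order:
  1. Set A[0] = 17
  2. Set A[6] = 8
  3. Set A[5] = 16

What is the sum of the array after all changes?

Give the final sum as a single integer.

Initial sum: 93
Change 1: A[0] -15 -> 17, delta = 32, sum = 125
Change 2: A[6] 14 -> 8, delta = -6, sum = 119
Change 3: A[5] 8 -> 16, delta = 8, sum = 127

Answer: 127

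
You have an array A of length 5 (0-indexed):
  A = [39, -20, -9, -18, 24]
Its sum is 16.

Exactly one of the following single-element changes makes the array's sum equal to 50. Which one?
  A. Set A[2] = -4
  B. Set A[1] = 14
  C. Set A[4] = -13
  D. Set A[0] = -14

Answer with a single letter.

Option A: A[2] -9->-4, delta=5, new_sum=16+(5)=21
Option B: A[1] -20->14, delta=34, new_sum=16+(34)=50 <-- matches target
Option C: A[4] 24->-13, delta=-37, new_sum=16+(-37)=-21
Option D: A[0] 39->-14, delta=-53, new_sum=16+(-53)=-37

Answer: B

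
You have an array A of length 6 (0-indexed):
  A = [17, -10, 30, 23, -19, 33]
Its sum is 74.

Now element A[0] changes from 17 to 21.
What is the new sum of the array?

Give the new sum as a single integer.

Answer: 78

Derivation:
Old value at index 0: 17
New value at index 0: 21
Delta = 21 - 17 = 4
New sum = old_sum + delta = 74 + (4) = 78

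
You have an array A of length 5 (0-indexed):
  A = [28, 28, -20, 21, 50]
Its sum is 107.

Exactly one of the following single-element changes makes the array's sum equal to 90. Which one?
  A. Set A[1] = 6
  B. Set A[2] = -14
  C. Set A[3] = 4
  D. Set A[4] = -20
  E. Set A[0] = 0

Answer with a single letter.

Option A: A[1] 28->6, delta=-22, new_sum=107+(-22)=85
Option B: A[2] -20->-14, delta=6, new_sum=107+(6)=113
Option C: A[3] 21->4, delta=-17, new_sum=107+(-17)=90 <-- matches target
Option D: A[4] 50->-20, delta=-70, new_sum=107+(-70)=37
Option E: A[0] 28->0, delta=-28, new_sum=107+(-28)=79

Answer: C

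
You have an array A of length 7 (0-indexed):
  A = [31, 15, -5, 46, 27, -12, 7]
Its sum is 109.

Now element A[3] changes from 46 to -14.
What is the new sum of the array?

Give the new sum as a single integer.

Old value at index 3: 46
New value at index 3: -14
Delta = -14 - 46 = -60
New sum = old_sum + delta = 109 + (-60) = 49

Answer: 49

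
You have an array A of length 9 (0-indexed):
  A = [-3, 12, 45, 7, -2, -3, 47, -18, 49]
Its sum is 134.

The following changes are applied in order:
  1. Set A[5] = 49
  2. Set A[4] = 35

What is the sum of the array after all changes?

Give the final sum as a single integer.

Answer: 223

Derivation:
Initial sum: 134
Change 1: A[5] -3 -> 49, delta = 52, sum = 186
Change 2: A[4] -2 -> 35, delta = 37, sum = 223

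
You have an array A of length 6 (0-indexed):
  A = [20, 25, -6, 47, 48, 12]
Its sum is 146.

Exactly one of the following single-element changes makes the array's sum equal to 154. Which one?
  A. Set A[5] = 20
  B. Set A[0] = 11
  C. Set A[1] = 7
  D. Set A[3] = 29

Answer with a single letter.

Answer: A

Derivation:
Option A: A[5] 12->20, delta=8, new_sum=146+(8)=154 <-- matches target
Option B: A[0] 20->11, delta=-9, new_sum=146+(-9)=137
Option C: A[1] 25->7, delta=-18, new_sum=146+(-18)=128
Option D: A[3] 47->29, delta=-18, new_sum=146+(-18)=128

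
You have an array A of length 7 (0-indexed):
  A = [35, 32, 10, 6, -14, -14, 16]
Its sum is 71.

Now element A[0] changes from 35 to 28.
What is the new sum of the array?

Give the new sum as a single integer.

Answer: 64

Derivation:
Old value at index 0: 35
New value at index 0: 28
Delta = 28 - 35 = -7
New sum = old_sum + delta = 71 + (-7) = 64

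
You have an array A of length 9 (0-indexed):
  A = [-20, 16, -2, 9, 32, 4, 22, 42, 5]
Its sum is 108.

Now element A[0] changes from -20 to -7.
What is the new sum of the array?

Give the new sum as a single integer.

Answer: 121

Derivation:
Old value at index 0: -20
New value at index 0: -7
Delta = -7 - -20 = 13
New sum = old_sum + delta = 108 + (13) = 121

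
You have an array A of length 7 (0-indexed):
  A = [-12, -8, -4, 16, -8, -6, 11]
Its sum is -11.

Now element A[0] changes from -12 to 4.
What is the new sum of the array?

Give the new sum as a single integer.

Old value at index 0: -12
New value at index 0: 4
Delta = 4 - -12 = 16
New sum = old_sum + delta = -11 + (16) = 5

Answer: 5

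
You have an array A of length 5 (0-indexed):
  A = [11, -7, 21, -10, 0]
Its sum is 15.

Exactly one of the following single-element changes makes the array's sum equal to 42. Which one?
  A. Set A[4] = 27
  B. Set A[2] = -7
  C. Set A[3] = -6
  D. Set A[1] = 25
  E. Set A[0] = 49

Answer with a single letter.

Option A: A[4] 0->27, delta=27, new_sum=15+(27)=42 <-- matches target
Option B: A[2] 21->-7, delta=-28, new_sum=15+(-28)=-13
Option C: A[3] -10->-6, delta=4, new_sum=15+(4)=19
Option D: A[1] -7->25, delta=32, new_sum=15+(32)=47
Option E: A[0] 11->49, delta=38, new_sum=15+(38)=53

Answer: A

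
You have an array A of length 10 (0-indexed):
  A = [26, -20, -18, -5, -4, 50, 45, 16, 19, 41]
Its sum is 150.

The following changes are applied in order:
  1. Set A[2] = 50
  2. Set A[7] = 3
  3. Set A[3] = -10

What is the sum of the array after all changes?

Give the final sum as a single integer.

Answer: 200

Derivation:
Initial sum: 150
Change 1: A[2] -18 -> 50, delta = 68, sum = 218
Change 2: A[7] 16 -> 3, delta = -13, sum = 205
Change 3: A[3] -5 -> -10, delta = -5, sum = 200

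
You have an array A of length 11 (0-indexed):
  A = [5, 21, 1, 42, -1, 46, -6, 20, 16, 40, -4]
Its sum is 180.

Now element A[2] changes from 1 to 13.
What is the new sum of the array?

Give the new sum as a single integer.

Answer: 192

Derivation:
Old value at index 2: 1
New value at index 2: 13
Delta = 13 - 1 = 12
New sum = old_sum + delta = 180 + (12) = 192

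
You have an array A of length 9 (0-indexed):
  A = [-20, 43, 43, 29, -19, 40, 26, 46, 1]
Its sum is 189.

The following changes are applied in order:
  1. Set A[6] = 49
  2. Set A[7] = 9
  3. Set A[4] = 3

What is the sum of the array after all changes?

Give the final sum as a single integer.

Answer: 197

Derivation:
Initial sum: 189
Change 1: A[6] 26 -> 49, delta = 23, sum = 212
Change 2: A[7] 46 -> 9, delta = -37, sum = 175
Change 3: A[4] -19 -> 3, delta = 22, sum = 197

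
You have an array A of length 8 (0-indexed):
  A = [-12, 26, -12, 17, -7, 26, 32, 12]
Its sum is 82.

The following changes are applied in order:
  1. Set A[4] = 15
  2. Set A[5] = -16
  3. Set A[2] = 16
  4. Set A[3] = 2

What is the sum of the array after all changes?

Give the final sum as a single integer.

Answer: 75

Derivation:
Initial sum: 82
Change 1: A[4] -7 -> 15, delta = 22, sum = 104
Change 2: A[5] 26 -> -16, delta = -42, sum = 62
Change 3: A[2] -12 -> 16, delta = 28, sum = 90
Change 4: A[3] 17 -> 2, delta = -15, sum = 75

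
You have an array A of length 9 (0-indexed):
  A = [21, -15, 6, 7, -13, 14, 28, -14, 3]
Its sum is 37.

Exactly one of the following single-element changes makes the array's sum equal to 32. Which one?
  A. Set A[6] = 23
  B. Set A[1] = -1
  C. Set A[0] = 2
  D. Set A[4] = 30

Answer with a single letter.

Answer: A

Derivation:
Option A: A[6] 28->23, delta=-5, new_sum=37+(-5)=32 <-- matches target
Option B: A[1] -15->-1, delta=14, new_sum=37+(14)=51
Option C: A[0] 21->2, delta=-19, new_sum=37+(-19)=18
Option D: A[4] -13->30, delta=43, new_sum=37+(43)=80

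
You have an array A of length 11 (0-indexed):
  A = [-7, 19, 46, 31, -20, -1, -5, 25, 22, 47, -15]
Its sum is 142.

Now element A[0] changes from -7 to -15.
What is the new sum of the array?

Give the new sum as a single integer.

Answer: 134

Derivation:
Old value at index 0: -7
New value at index 0: -15
Delta = -15 - -7 = -8
New sum = old_sum + delta = 142 + (-8) = 134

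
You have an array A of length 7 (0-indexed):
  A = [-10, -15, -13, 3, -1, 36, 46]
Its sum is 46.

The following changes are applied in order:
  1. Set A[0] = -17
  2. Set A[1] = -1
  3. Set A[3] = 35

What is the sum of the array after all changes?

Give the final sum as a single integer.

Answer: 85

Derivation:
Initial sum: 46
Change 1: A[0] -10 -> -17, delta = -7, sum = 39
Change 2: A[1] -15 -> -1, delta = 14, sum = 53
Change 3: A[3] 3 -> 35, delta = 32, sum = 85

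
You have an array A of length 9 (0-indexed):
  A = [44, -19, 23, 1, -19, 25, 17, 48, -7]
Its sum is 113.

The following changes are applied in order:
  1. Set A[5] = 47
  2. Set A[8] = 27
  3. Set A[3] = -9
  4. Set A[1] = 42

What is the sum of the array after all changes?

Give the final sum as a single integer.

Initial sum: 113
Change 1: A[5] 25 -> 47, delta = 22, sum = 135
Change 2: A[8] -7 -> 27, delta = 34, sum = 169
Change 3: A[3] 1 -> -9, delta = -10, sum = 159
Change 4: A[1] -19 -> 42, delta = 61, sum = 220

Answer: 220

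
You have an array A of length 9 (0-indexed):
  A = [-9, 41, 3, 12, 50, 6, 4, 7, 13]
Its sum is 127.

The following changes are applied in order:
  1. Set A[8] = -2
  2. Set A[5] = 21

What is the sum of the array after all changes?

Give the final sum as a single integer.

Initial sum: 127
Change 1: A[8] 13 -> -2, delta = -15, sum = 112
Change 2: A[5] 6 -> 21, delta = 15, sum = 127

Answer: 127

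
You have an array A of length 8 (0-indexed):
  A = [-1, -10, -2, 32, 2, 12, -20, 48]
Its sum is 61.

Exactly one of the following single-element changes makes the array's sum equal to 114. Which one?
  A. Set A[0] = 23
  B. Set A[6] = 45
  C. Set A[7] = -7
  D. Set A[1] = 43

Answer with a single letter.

Option A: A[0] -1->23, delta=24, new_sum=61+(24)=85
Option B: A[6] -20->45, delta=65, new_sum=61+(65)=126
Option C: A[7] 48->-7, delta=-55, new_sum=61+(-55)=6
Option D: A[1] -10->43, delta=53, new_sum=61+(53)=114 <-- matches target

Answer: D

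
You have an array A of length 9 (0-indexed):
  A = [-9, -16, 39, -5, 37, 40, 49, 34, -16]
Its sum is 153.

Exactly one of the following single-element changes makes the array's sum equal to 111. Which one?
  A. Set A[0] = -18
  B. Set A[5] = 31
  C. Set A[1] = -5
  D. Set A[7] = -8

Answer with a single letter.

Answer: D

Derivation:
Option A: A[0] -9->-18, delta=-9, new_sum=153+(-9)=144
Option B: A[5] 40->31, delta=-9, new_sum=153+(-9)=144
Option C: A[1] -16->-5, delta=11, new_sum=153+(11)=164
Option D: A[7] 34->-8, delta=-42, new_sum=153+(-42)=111 <-- matches target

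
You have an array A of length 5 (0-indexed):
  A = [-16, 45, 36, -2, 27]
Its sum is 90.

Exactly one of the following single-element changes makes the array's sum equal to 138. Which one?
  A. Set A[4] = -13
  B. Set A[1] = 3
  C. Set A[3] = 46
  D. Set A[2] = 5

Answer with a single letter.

Answer: C

Derivation:
Option A: A[4] 27->-13, delta=-40, new_sum=90+(-40)=50
Option B: A[1] 45->3, delta=-42, new_sum=90+(-42)=48
Option C: A[3] -2->46, delta=48, new_sum=90+(48)=138 <-- matches target
Option D: A[2] 36->5, delta=-31, new_sum=90+(-31)=59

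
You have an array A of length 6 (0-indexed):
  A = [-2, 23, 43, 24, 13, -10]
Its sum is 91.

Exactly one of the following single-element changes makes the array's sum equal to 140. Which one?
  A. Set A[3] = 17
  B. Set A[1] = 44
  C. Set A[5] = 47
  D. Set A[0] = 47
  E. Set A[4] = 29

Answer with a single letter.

Answer: D

Derivation:
Option A: A[3] 24->17, delta=-7, new_sum=91+(-7)=84
Option B: A[1] 23->44, delta=21, new_sum=91+(21)=112
Option C: A[5] -10->47, delta=57, new_sum=91+(57)=148
Option D: A[0] -2->47, delta=49, new_sum=91+(49)=140 <-- matches target
Option E: A[4] 13->29, delta=16, new_sum=91+(16)=107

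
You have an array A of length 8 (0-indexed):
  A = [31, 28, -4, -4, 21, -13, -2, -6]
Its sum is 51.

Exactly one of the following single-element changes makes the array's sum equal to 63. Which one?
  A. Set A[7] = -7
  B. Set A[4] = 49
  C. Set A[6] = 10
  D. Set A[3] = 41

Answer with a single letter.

Answer: C

Derivation:
Option A: A[7] -6->-7, delta=-1, new_sum=51+(-1)=50
Option B: A[4] 21->49, delta=28, new_sum=51+(28)=79
Option C: A[6] -2->10, delta=12, new_sum=51+(12)=63 <-- matches target
Option D: A[3] -4->41, delta=45, new_sum=51+(45)=96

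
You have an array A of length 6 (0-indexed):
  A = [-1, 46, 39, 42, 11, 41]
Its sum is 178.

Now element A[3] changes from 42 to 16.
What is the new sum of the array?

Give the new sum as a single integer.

Answer: 152

Derivation:
Old value at index 3: 42
New value at index 3: 16
Delta = 16 - 42 = -26
New sum = old_sum + delta = 178 + (-26) = 152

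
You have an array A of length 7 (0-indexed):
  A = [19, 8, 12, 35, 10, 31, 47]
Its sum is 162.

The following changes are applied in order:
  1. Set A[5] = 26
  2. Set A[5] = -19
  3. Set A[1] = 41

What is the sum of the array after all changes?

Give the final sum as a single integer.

Initial sum: 162
Change 1: A[5] 31 -> 26, delta = -5, sum = 157
Change 2: A[5] 26 -> -19, delta = -45, sum = 112
Change 3: A[1] 8 -> 41, delta = 33, sum = 145

Answer: 145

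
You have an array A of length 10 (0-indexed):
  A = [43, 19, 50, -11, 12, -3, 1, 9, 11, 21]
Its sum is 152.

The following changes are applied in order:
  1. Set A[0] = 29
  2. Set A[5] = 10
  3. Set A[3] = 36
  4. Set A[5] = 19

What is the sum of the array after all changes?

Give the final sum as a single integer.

Initial sum: 152
Change 1: A[0] 43 -> 29, delta = -14, sum = 138
Change 2: A[5] -3 -> 10, delta = 13, sum = 151
Change 3: A[3] -11 -> 36, delta = 47, sum = 198
Change 4: A[5] 10 -> 19, delta = 9, sum = 207

Answer: 207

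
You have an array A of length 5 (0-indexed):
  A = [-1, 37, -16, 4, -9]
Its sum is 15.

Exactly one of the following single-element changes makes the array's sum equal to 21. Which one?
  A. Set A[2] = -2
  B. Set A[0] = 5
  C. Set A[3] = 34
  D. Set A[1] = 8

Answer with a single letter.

Option A: A[2] -16->-2, delta=14, new_sum=15+(14)=29
Option B: A[0] -1->5, delta=6, new_sum=15+(6)=21 <-- matches target
Option C: A[3] 4->34, delta=30, new_sum=15+(30)=45
Option D: A[1] 37->8, delta=-29, new_sum=15+(-29)=-14

Answer: B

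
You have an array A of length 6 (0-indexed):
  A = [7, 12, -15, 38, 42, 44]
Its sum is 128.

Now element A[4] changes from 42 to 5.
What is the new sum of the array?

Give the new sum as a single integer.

Old value at index 4: 42
New value at index 4: 5
Delta = 5 - 42 = -37
New sum = old_sum + delta = 128 + (-37) = 91

Answer: 91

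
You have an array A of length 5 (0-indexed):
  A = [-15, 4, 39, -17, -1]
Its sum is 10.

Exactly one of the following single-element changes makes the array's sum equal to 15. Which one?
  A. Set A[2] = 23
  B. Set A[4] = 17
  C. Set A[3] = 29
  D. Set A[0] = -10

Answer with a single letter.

Option A: A[2] 39->23, delta=-16, new_sum=10+(-16)=-6
Option B: A[4] -1->17, delta=18, new_sum=10+(18)=28
Option C: A[3] -17->29, delta=46, new_sum=10+(46)=56
Option D: A[0] -15->-10, delta=5, new_sum=10+(5)=15 <-- matches target

Answer: D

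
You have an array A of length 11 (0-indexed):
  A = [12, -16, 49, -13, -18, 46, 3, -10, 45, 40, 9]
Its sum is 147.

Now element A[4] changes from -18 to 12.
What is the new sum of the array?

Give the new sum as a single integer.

Answer: 177

Derivation:
Old value at index 4: -18
New value at index 4: 12
Delta = 12 - -18 = 30
New sum = old_sum + delta = 147 + (30) = 177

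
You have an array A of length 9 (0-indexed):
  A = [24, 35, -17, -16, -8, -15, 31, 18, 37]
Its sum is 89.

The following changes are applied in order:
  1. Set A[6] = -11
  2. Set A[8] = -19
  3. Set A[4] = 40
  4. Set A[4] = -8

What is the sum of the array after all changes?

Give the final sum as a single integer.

Initial sum: 89
Change 1: A[6] 31 -> -11, delta = -42, sum = 47
Change 2: A[8] 37 -> -19, delta = -56, sum = -9
Change 3: A[4] -8 -> 40, delta = 48, sum = 39
Change 4: A[4] 40 -> -8, delta = -48, sum = -9

Answer: -9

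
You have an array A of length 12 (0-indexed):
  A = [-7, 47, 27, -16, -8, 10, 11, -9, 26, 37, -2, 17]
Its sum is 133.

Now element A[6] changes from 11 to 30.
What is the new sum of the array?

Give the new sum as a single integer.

Old value at index 6: 11
New value at index 6: 30
Delta = 30 - 11 = 19
New sum = old_sum + delta = 133 + (19) = 152

Answer: 152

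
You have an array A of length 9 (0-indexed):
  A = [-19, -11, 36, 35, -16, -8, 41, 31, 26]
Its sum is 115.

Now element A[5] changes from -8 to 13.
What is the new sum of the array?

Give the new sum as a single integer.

Old value at index 5: -8
New value at index 5: 13
Delta = 13 - -8 = 21
New sum = old_sum + delta = 115 + (21) = 136

Answer: 136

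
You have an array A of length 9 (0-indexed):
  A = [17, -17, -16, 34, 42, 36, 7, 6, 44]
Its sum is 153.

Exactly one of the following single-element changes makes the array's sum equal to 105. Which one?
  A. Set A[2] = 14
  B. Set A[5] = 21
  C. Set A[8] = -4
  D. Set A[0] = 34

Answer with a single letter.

Option A: A[2] -16->14, delta=30, new_sum=153+(30)=183
Option B: A[5] 36->21, delta=-15, new_sum=153+(-15)=138
Option C: A[8] 44->-4, delta=-48, new_sum=153+(-48)=105 <-- matches target
Option D: A[0] 17->34, delta=17, new_sum=153+(17)=170

Answer: C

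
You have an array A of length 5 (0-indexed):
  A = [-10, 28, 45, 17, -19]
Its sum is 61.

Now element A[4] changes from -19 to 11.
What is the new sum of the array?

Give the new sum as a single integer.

Old value at index 4: -19
New value at index 4: 11
Delta = 11 - -19 = 30
New sum = old_sum + delta = 61 + (30) = 91

Answer: 91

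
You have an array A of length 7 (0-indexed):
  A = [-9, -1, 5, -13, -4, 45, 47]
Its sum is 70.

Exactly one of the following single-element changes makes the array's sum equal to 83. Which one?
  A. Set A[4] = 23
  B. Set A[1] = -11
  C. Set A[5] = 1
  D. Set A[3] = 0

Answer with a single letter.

Answer: D

Derivation:
Option A: A[4] -4->23, delta=27, new_sum=70+(27)=97
Option B: A[1] -1->-11, delta=-10, new_sum=70+(-10)=60
Option C: A[5] 45->1, delta=-44, new_sum=70+(-44)=26
Option D: A[3] -13->0, delta=13, new_sum=70+(13)=83 <-- matches target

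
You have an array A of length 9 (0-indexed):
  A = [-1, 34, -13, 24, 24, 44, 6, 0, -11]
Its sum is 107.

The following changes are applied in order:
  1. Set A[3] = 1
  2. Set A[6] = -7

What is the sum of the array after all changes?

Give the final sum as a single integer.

Initial sum: 107
Change 1: A[3] 24 -> 1, delta = -23, sum = 84
Change 2: A[6] 6 -> -7, delta = -13, sum = 71

Answer: 71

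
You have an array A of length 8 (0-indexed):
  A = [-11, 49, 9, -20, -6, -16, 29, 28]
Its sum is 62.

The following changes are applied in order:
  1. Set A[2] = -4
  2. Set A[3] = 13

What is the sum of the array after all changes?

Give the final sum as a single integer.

Answer: 82

Derivation:
Initial sum: 62
Change 1: A[2] 9 -> -4, delta = -13, sum = 49
Change 2: A[3] -20 -> 13, delta = 33, sum = 82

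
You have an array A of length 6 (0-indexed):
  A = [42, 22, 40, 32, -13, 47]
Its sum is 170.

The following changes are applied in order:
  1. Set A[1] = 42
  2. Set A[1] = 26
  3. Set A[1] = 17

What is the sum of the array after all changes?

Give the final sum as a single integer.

Initial sum: 170
Change 1: A[1] 22 -> 42, delta = 20, sum = 190
Change 2: A[1] 42 -> 26, delta = -16, sum = 174
Change 3: A[1] 26 -> 17, delta = -9, sum = 165

Answer: 165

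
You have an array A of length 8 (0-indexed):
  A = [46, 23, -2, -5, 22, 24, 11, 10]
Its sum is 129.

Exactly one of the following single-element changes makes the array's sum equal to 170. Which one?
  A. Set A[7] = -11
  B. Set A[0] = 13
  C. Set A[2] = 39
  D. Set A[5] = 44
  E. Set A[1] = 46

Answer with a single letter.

Option A: A[7] 10->-11, delta=-21, new_sum=129+(-21)=108
Option B: A[0] 46->13, delta=-33, new_sum=129+(-33)=96
Option C: A[2] -2->39, delta=41, new_sum=129+(41)=170 <-- matches target
Option D: A[5] 24->44, delta=20, new_sum=129+(20)=149
Option E: A[1] 23->46, delta=23, new_sum=129+(23)=152

Answer: C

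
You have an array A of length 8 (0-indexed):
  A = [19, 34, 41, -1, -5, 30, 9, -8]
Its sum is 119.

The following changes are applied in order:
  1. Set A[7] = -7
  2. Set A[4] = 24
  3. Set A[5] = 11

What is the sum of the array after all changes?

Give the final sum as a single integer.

Answer: 130

Derivation:
Initial sum: 119
Change 1: A[7] -8 -> -7, delta = 1, sum = 120
Change 2: A[4] -5 -> 24, delta = 29, sum = 149
Change 3: A[5] 30 -> 11, delta = -19, sum = 130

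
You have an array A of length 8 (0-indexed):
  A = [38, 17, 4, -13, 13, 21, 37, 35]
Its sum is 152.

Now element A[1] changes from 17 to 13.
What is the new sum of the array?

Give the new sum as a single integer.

Old value at index 1: 17
New value at index 1: 13
Delta = 13 - 17 = -4
New sum = old_sum + delta = 152 + (-4) = 148

Answer: 148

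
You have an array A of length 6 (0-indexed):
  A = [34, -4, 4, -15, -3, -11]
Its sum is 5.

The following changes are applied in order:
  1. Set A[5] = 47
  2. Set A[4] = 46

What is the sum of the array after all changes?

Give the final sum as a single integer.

Initial sum: 5
Change 1: A[5] -11 -> 47, delta = 58, sum = 63
Change 2: A[4] -3 -> 46, delta = 49, sum = 112

Answer: 112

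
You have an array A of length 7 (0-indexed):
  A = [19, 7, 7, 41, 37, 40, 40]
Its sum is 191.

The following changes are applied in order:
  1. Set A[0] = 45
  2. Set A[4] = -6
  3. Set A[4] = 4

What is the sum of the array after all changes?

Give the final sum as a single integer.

Answer: 184

Derivation:
Initial sum: 191
Change 1: A[0] 19 -> 45, delta = 26, sum = 217
Change 2: A[4] 37 -> -6, delta = -43, sum = 174
Change 3: A[4] -6 -> 4, delta = 10, sum = 184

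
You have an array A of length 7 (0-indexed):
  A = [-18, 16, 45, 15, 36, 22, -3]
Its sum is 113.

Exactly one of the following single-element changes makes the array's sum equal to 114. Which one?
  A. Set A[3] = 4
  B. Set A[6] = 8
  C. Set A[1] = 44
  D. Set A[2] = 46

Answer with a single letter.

Option A: A[3] 15->4, delta=-11, new_sum=113+(-11)=102
Option B: A[6] -3->8, delta=11, new_sum=113+(11)=124
Option C: A[1] 16->44, delta=28, new_sum=113+(28)=141
Option D: A[2] 45->46, delta=1, new_sum=113+(1)=114 <-- matches target

Answer: D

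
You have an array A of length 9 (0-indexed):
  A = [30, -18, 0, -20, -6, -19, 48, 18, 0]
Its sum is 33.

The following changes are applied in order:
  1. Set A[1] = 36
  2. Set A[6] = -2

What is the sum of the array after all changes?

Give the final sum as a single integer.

Initial sum: 33
Change 1: A[1] -18 -> 36, delta = 54, sum = 87
Change 2: A[6] 48 -> -2, delta = -50, sum = 37

Answer: 37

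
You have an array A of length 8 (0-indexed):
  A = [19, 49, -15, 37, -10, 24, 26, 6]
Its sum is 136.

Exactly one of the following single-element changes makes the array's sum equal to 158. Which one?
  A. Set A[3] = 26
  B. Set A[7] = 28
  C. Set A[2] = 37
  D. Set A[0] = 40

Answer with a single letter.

Answer: B

Derivation:
Option A: A[3] 37->26, delta=-11, new_sum=136+(-11)=125
Option B: A[7] 6->28, delta=22, new_sum=136+(22)=158 <-- matches target
Option C: A[2] -15->37, delta=52, new_sum=136+(52)=188
Option D: A[0] 19->40, delta=21, new_sum=136+(21)=157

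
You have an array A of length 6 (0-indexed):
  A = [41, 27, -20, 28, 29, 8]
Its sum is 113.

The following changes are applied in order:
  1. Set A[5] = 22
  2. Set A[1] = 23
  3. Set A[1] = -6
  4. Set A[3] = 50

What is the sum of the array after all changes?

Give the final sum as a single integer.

Initial sum: 113
Change 1: A[5] 8 -> 22, delta = 14, sum = 127
Change 2: A[1] 27 -> 23, delta = -4, sum = 123
Change 3: A[1] 23 -> -6, delta = -29, sum = 94
Change 4: A[3] 28 -> 50, delta = 22, sum = 116

Answer: 116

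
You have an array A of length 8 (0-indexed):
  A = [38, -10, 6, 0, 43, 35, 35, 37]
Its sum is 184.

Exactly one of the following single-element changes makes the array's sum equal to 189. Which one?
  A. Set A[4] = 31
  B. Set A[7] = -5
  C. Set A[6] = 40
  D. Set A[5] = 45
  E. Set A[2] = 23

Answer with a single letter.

Option A: A[4] 43->31, delta=-12, new_sum=184+(-12)=172
Option B: A[7] 37->-5, delta=-42, new_sum=184+(-42)=142
Option C: A[6] 35->40, delta=5, new_sum=184+(5)=189 <-- matches target
Option D: A[5] 35->45, delta=10, new_sum=184+(10)=194
Option E: A[2] 6->23, delta=17, new_sum=184+(17)=201

Answer: C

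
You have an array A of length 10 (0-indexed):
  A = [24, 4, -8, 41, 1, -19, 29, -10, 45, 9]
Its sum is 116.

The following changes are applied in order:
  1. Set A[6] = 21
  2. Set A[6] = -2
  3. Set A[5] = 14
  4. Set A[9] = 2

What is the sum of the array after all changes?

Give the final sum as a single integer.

Answer: 111

Derivation:
Initial sum: 116
Change 1: A[6] 29 -> 21, delta = -8, sum = 108
Change 2: A[6] 21 -> -2, delta = -23, sum = 85
Change 3: A[5] -19 -> 14, delta = 33, sum = 118
Change 4: A[9] 9 -> 2, delta = -7, sum = 111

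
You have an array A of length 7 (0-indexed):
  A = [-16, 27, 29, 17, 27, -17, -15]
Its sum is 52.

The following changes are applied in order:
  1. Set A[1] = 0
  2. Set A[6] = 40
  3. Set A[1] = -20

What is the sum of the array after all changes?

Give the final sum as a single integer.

Answer: 60

Derivation:
Initial sum: 52
Change 1: A[1] 27 -> 0, delta = -27, sum = 25
Change 2: A[6] -15 -> 40, delta = 55, sum = 80
Change 3: A[1] 0 -> -20, delta = -20, sum = 60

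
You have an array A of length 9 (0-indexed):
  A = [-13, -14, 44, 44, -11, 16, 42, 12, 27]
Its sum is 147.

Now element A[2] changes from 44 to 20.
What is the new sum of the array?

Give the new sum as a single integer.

Answer: 123

Derivation:
Old value at index 2: 44
New value at index 2: 20
Delta = 20 - 44 = -24
New sum = old_sum + delta = 147 + (-24) = 123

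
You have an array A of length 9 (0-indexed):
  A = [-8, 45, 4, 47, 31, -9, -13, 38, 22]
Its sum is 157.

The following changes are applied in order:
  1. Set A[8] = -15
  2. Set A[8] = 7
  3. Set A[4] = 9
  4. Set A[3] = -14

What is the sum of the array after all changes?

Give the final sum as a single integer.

Answer: 59

Derivation:
Initial sum: 157
Change 1: A[8] 22 -> -15, delta = -37, sum = 120
Change 2: A[8] -15 -> 7, delta = 22, sum = 142
Change 3: A[4] 31 -> 9, delta = -22, sum = 120
Change 4: A[3] 47 -> -14, delta = -61, sum = 59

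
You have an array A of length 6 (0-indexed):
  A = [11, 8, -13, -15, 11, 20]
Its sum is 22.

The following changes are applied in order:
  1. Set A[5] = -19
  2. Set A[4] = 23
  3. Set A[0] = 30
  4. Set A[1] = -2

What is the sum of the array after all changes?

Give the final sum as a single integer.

Answer: 4

Derivation:
Initial sum: 22
Change 1: A[5] 20 -> -19, delta = -39, sum = -17
Change 2: A[4] 11 -> 23, delta = 12, sum = -5
Change 3: A[0] 11 -> 30, delta = 19, sum = 14
Change 4: A[1] 8 -> -2, delta = -10, sum = 4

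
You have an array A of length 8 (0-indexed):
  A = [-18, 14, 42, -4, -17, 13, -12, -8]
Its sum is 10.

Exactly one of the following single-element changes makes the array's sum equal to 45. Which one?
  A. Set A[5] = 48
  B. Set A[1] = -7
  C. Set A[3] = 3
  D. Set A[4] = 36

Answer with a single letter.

Option A: A[5] 13->48, delta=35, new_sum=10+(35)=45 <-- matches target
Option B: A[1] 14->-7, delta=-21, new_sum=10+(-21)=-11
Option C: A[3] -4->3, delta=7, new_sum=10+(7)=17
Option D: A[4] -17->36, delta=53, new_sum=10+(53)=63

Answer: A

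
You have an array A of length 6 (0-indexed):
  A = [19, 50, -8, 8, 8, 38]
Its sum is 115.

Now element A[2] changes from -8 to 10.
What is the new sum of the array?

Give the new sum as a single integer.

Old value at index 2: -8
New value at index 2: 10
Delta = 10 - -8 = 18
New sum = old_sum + delta = 115 + (18) = 133

Answer: 133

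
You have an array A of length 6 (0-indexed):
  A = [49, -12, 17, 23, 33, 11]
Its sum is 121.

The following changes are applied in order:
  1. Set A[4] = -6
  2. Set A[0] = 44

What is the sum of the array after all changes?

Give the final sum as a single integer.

Answer: 77

Derivation:
Initial sum: 121
Change 1: A[4] 33 -> -6, delta = -39, sum = 82
Change 2: A[0] 49 -> 44, delta = -5, sum = 77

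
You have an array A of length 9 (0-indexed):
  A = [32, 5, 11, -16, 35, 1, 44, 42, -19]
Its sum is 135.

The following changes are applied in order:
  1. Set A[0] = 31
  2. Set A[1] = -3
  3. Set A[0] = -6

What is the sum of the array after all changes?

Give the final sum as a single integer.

Initial sum: 135
Change 1: A[0] 32 -> 31, delta = -1, sum = 134
Change 2: A[1] 5 -> -3, delta = -8, sum = 126
Change 3: A[0] 31 -> -6, delta = -37, sum = 89

Answer: 89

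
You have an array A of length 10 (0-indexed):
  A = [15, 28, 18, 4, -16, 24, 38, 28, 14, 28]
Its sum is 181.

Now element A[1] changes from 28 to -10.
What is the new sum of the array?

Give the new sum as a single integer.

Old value at index 1: 28
New value at index 1: -10
Delta = -10 - 28 = -38
New sum = old_sum + delta = 181 + (-38) = 143

Answer: 143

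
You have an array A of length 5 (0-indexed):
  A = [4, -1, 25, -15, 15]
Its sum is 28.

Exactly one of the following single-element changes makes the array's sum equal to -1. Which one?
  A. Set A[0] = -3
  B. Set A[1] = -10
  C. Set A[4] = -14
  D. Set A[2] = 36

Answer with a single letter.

Answer: C

Derivation:
Option A: A[0] 4->-3, delta=-7, new_sum=28+(-7)=21
Option B: A[1] -1->-10, delta=-9, new_sum=28+(-9)=19
Option C: A[4] 15->-14, delta=-29, new_sum=28+(-29)=-1 <-- matches target
Option D: A[2] 25->36, delta=11, new_sum=28+(11)=39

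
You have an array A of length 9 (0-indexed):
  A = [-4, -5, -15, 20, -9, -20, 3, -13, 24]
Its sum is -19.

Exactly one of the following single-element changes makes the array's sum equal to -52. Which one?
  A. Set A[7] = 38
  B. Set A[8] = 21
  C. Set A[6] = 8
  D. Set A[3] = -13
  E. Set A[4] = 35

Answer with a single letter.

Answer: D

Derivation:
Option A: A[7] -13->38, delta=51, new_sum=-19+(51)=32
Option B: A[8] 24->21, delta=-3, new_sum=-19+(-3)=-22
Option C: A[6] 3->8, delta=5, new_sum=-19+(5)=-14
Option D: A[3] 20->-13, delta=-33, new_sum=-19+(-33)=-52 <-- matches target
Option E: A[4] -9->35, delta=44, new_sum=-19+(44)=25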